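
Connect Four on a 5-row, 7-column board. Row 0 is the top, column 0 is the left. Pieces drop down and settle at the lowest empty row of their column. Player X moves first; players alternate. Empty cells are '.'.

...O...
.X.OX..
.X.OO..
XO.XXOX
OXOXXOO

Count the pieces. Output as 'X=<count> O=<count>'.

X=10 O=10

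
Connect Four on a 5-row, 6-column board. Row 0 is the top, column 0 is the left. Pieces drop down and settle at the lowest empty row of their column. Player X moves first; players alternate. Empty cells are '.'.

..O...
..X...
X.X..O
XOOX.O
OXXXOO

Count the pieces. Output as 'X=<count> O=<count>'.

X=8 O=8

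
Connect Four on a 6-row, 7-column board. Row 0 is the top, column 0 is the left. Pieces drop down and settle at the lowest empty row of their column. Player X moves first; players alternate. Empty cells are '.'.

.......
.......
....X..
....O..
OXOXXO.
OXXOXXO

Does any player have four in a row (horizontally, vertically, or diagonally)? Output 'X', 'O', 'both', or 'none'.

none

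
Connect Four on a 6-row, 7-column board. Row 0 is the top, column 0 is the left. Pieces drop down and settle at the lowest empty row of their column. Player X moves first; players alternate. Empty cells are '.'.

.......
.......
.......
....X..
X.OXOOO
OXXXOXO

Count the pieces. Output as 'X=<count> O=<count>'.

X=7 O=7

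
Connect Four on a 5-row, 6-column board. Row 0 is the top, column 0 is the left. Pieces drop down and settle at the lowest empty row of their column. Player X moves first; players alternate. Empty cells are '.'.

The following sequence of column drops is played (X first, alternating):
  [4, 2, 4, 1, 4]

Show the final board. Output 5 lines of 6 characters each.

Answer: ......
......
....X.
....X.
.OO.X.

Derivation:
Move 1: X drops in col 4, lands at row 4
Move 2: O drops in col 2, lands at row 4
Move 3: X drops in col 4, lands at row 3
Move 4: O drops in col 1, lands at row 4
Move 5: X drops in col 4, lands at row 2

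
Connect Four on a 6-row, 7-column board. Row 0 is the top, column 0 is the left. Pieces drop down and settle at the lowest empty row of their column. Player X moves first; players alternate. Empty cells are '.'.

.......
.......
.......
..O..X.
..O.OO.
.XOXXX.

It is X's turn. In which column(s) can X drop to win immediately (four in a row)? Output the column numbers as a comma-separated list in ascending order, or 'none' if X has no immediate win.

Answer: 6

Derivation:
col 0: drop X → no win
col 1: drop X → no win
col 2: drop X → no win
col 3: drop X → no win
col 4: drop X → no win
col 5: drop X → no win
col 6: drop X → WIN!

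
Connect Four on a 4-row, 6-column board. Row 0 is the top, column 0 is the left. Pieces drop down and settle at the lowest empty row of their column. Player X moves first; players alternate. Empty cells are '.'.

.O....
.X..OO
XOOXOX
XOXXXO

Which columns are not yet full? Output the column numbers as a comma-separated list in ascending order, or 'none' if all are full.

col 0: top cell = '.' → open
col 1: top cell = 'O' → FULL
col 2: top cell = '.' → open
col 3: top cell = '.' → open
col 4: top cell = '.' → open
col 5: top cell = '.' → open

Answer: 0,2,3,4,5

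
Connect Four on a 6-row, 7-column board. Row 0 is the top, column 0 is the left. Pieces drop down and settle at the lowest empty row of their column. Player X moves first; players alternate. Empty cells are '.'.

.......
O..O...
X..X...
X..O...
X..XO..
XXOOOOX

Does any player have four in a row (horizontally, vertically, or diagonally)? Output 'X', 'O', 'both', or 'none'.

both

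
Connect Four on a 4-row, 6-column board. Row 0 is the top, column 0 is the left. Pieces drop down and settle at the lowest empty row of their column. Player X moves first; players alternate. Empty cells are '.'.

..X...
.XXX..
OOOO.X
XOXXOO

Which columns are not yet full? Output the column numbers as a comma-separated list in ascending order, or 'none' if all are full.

Answer: 0,1,3,4,5

Derivation:
col 0: top cell = '.' → open
col 1: top cell = '.' → open
col 2: top cell = 'X' → FULL
col 3: top cell = '.' → open
col 4: top cell = '.' → open
col 5: top cell = '.' → open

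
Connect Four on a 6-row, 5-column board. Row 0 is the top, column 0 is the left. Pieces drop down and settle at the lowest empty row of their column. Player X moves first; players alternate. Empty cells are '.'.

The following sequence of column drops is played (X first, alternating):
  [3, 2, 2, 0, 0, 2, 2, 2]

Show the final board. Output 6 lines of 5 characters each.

Answer: .....
..O..
..X..
..O..
X.X..
O.OX.

Derivation:
Move 1: X drops in col 3, lands at row 5
Move 2: O drops in col 2, lands at row 5
Move 3: X drops in col 2, lands at row 4
Move 4: O drops in col 0, lands at row 5
Move 5: X drops in col 0, lands at row 4
Move 6: O drops in col 2, lands at row 3
Move 7: X drops in col 2, lands at row 2
Move 8: O drops in col 2, lands at row 1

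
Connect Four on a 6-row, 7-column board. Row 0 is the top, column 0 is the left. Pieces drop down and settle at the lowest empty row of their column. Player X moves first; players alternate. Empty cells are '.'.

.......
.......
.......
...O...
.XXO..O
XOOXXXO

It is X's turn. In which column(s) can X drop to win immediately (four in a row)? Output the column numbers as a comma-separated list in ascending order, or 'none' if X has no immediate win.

col 0: drop X → no win
col 1: drop X → no win
col 2: drop X → no win
col 3: drop X → no win
col 4: drop X → no win
col 5: drop X → no win
col 6: drop X → no win

Answer: none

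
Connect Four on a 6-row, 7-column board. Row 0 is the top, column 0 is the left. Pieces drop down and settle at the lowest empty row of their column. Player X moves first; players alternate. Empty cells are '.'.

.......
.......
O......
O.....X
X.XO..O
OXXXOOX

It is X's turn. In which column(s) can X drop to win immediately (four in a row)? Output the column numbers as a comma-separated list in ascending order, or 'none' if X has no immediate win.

col 0: drop X → no win
col 1: drop X → no win
col 2: drop X → no win
col 3: drop X → no win
col 4: drop X → no win
col 5: drop X → no win
col 6: drop X → no win

Answer: none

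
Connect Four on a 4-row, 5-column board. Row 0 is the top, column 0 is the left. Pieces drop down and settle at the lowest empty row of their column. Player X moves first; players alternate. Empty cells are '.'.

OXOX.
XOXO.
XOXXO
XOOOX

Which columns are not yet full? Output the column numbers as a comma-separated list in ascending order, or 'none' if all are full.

Answer: 4

Derivation:
col 0: top cell = 'O' → FULL
col 1: top cell = 'X' → FULL
col 2: top cell = 'O' → FULL
col 3: top cell = 'X' → FULL
col 4: top cell = '.' → open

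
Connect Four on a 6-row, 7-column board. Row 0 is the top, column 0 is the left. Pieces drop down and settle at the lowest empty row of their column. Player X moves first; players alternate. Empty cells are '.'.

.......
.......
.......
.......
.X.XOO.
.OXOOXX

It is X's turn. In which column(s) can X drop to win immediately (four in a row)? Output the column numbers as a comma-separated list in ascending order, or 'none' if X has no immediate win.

Answer: none

Derivation:
col 0: drop X → no win
col 1: drop X → no win
col 2: drop X → no win
col 3: drop X → no win
col 4: drop X → no win
col 5: drop X → no win
col 6: drop X → no win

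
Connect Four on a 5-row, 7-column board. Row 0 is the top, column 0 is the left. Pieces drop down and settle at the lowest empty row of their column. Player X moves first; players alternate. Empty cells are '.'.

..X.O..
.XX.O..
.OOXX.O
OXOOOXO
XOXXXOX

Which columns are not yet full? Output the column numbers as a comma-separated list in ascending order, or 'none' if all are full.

col 0: top cell = '.' → open
col 1: top cell = '.' → open
col 2: top cell = 'X' → FULL
col 3: top cell = '.' → open
col 4: top cell = 'O' → FULL
col 5: top cell = '.' → open
col 6: top cell = '.' → open

Answer: 0,1,3,5,6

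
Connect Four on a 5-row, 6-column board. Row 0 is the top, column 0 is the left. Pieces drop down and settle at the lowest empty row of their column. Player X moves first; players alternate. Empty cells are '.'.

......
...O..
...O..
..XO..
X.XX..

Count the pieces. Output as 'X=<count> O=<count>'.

X=4 O=3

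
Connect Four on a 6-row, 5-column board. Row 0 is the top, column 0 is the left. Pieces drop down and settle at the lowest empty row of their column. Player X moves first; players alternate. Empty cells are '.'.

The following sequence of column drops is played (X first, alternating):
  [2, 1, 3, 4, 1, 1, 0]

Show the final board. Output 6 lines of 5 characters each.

Move 1: X drops in col 2, lands at row 5
Move 2: O drops in col 1, lands at row 5
Move 3: X drops in col 3, lands at row 5
Move 4: O drops in col 4, lands at row 5
Move 5: X drops in col 1, lands at row 4
Move 6: O drops in col 1, lands at row 3
Move 7: X drops in col 0, lands at row 5

Answer: .....
.....
.....
.O...
.X...
XOXXO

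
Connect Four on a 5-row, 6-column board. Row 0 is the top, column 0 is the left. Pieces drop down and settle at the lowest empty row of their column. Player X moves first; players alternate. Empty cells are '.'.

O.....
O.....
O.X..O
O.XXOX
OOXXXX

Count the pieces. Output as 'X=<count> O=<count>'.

X=8 O=8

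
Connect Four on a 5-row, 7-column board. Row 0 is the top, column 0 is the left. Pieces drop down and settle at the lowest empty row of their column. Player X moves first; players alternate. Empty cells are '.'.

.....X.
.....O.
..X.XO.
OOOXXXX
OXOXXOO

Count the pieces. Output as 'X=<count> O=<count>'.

X=10 O=9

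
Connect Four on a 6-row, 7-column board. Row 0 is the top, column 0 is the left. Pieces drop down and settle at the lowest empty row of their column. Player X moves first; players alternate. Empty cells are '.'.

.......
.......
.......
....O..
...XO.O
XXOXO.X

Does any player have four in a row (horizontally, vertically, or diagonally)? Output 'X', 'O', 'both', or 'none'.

none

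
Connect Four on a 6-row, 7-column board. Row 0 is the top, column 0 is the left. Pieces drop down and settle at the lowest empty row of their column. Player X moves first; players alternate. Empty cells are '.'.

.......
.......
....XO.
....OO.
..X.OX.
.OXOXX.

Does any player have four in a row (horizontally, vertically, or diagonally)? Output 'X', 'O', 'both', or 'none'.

none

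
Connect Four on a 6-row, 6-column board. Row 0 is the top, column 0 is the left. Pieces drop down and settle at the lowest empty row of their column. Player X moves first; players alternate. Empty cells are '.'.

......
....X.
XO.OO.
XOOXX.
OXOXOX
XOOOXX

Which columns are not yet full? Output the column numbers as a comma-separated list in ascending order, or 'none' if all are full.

col 0: top cell = '.' → open
col 1: top cell = '.' → open
col 2: top cell = '.' → open
col 3: top cell = '.' → open
col 4: top cell = '.' → open
col 5: top cell = '.' → open

Answer: 0,1,2,3,4,5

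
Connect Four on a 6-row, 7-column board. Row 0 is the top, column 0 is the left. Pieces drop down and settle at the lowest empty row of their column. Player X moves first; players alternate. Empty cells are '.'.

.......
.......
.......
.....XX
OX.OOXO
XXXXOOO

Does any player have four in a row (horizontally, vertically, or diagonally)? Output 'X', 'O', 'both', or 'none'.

X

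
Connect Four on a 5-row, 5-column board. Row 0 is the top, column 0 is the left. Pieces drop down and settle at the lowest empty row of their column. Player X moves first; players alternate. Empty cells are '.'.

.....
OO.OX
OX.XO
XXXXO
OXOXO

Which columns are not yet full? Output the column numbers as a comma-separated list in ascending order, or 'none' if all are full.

Answer: 0,1,2,3,4

Derivation:
col 0: top cell = '.' → open
col 1: top cell = '.' → open
col 2: top cell = '.' → open
col 3: top cell = '.' → open
col 4: top cell = '.' → open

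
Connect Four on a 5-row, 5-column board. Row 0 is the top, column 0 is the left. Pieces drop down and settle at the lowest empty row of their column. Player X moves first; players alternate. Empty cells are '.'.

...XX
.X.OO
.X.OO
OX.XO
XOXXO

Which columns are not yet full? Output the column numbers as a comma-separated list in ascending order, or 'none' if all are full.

col 0: top cell = '.' → open
col 1: top cell = '.' → open
col 2: top cell = '.' → open
col 3: top cell = 'X' → FULL
col 4: top cell = 'X' → FULL

Answer: 0,1,2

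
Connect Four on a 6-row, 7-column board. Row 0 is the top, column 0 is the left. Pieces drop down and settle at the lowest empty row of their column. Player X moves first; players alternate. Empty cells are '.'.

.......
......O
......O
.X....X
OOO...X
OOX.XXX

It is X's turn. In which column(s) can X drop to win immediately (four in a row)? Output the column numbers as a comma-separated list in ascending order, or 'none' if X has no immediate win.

col 0: drop X → no win
col 1: drop X → no win
col 2: drop X → no win
col 3: drop X → WIN!
col 4: drop X → no win
col 5: drop X → no win
col 6: drop X → no win

Answer: 3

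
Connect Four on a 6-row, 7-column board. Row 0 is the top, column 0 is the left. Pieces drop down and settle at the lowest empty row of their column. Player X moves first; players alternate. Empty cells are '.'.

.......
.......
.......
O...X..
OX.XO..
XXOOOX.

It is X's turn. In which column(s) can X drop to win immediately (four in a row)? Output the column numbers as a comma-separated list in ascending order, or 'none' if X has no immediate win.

Answer: none

Derivation:
col 0: drop X → no win
col 1: drop X → no win
col 2: drop X → no win
col 3: drop X → no win
col 4: drop X → no win
col 5: drop X → no win
col 6: drop X → no win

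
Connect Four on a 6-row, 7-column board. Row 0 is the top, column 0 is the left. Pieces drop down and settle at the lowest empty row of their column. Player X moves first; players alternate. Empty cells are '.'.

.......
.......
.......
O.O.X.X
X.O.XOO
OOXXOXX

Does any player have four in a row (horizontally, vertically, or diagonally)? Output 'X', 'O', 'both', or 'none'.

none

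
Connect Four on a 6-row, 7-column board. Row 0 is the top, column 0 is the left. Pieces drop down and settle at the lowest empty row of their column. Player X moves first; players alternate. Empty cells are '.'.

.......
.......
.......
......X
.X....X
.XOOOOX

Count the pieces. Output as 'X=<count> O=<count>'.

X=5 O=4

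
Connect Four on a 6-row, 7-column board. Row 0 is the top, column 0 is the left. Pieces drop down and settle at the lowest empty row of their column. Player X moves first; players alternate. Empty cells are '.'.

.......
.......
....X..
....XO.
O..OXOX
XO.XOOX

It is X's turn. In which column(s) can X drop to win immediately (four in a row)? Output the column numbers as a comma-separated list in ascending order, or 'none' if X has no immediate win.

col 0: drop X → no win
col 1: drop X → no win
col 2: drop X → no win
col 3: drop X → no win
col 4: drop X → WIN!
col 5: drop X → no win
col 6: drop X → no win

Answer: 4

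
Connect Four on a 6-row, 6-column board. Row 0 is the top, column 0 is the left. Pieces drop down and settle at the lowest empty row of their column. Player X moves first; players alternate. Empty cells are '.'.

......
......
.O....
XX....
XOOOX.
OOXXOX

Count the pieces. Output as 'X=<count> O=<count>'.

X=7 O=7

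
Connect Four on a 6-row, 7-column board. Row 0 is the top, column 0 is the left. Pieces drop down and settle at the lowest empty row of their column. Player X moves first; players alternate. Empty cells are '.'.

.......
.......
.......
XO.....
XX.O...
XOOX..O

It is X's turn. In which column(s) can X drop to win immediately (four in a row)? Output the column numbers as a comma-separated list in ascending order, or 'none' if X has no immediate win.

Answer: 0

Derivation:
col 0: drop X → WIN!
col 1: drop X → no win
col 2: drop X → no win
col 3: drop X → no win
col 4: drop X → no win
col 5: drop X → no win
col 6: drop X → no win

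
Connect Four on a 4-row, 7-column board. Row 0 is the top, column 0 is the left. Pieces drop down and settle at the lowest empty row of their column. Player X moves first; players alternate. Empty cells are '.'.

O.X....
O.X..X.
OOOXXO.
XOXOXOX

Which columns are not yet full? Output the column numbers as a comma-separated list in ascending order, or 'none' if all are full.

col 0: top cell = 'O' → FULL
col 1: top cell = '.' → open
col 2: top cell = 'X' → FULL
col 3: top cell = '.' → open
col 4: top cell = '.' → open
col 5: top cell = '.' → open
col 6: top cell = '.' → open

Answer: 1,3,4,5,6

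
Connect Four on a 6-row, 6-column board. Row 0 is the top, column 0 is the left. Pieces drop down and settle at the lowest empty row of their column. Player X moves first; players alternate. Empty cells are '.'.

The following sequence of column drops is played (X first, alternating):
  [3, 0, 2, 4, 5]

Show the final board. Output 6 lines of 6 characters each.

Move 1: X drops in col 3, lands at row 5
Move 2: O drops in col 0, lands at row 5
Move 3: X drops in col 2, lands at row 5
Move 4: O drops in col 4, lands at row 5
Move 5: X drops in col 5, lands at row 5

Answer: ......
......
......
......
......
O.XXOX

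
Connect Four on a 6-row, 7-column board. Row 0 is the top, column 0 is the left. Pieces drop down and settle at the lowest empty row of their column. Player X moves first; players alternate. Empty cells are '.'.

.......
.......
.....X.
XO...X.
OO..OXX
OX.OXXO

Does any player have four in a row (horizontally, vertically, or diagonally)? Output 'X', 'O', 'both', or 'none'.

X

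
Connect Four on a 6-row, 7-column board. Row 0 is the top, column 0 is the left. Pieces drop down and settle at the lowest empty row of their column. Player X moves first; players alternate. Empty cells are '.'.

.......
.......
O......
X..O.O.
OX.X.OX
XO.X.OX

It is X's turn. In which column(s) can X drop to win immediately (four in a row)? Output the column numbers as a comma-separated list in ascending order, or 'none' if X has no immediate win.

col 0: drop X → no win
col 1: drop X → no win
col 2: drop X → no win
col 3: drop X → no win
col 4: drop X → no win
col 5: drop X → no win
col 6: drop X → no win

Answer: none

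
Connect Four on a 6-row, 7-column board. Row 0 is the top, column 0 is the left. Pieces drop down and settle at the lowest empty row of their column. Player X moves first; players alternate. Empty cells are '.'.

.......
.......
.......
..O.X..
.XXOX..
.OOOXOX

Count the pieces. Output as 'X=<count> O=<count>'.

X=6 O=6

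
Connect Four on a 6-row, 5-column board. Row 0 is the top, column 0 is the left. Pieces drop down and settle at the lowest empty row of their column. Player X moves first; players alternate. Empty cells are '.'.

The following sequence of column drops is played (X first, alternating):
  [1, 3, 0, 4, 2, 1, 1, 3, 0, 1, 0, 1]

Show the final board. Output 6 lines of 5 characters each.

Move 1: X drops in col 1, lands at row 5
Move 2: O drops in col 3, lands at row 5
Move 3: X drops in col 0, lands at row 5
Move 4: O drops in col 4, lands at row 5
Move 5: X drops in col 2, lands at row 5
Move 6: O drops in col 1, lands at row 4
Move 7: X drops in col 1, lands at row 3
Move 8: O drops in col 3, lands at row 4
Move 9: X drops in col 0, lands at row 4
Move 10: O drops in col 1, lands at row 2
Move 11: X drops in col 0, lands at row 3
Move 12: O drops in col 1, lands at row 1

Answer: .....
.O...
.O...
XX...
XO.O.
XXXOO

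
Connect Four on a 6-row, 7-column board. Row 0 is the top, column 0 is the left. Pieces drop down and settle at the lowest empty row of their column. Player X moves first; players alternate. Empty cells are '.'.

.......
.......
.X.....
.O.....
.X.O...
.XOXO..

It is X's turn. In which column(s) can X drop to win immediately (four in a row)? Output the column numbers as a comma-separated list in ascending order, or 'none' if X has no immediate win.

col 0: drop X → no win
col 1: drop X → no win
col 2: drop X → no win
col 3: drop X → no win
col 4: drop X → no win
col 5: drop X → no win
col 6: drop X → no win

Answer: none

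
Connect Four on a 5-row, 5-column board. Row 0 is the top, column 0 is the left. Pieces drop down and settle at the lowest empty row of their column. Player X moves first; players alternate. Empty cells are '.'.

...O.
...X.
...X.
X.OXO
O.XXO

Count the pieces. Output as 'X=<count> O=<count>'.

X=6 O=5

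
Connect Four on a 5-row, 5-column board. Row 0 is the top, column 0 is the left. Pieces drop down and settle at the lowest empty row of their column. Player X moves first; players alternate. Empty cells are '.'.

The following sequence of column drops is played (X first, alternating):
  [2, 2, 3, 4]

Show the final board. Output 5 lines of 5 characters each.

Move 1: X drops in col 2, lands at row 4
Move 2: O drops in col 2, lands at row 3
Move 3: X drops in col 3, lands at row 4
Move 4: O drops in col 4, lands at row 4

Answer: .....
.....
.....
..O..
..XXO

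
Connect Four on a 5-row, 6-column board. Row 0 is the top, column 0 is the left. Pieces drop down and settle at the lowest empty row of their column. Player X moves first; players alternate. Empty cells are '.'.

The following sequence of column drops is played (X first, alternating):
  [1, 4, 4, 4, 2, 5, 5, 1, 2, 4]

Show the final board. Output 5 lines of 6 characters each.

Move 1: X drops in col 1, lands at row 4
Move 2: O drops in col 4, lands at row 4
Move 3: X drops in col 4, lands at row 3
Move 4: O drops in col 4, lands at row 2
Move 5: X drops in col 2, lands at row 4
Move 6: O drops in col 5, lands at row 4
Move 7: X drops in col 5, lands at row 3
Move 8: O drops in col 1, lands at row 3
Move 9: X drops in col 2, lands at row 3
Move 10: O drops in col 4, lands at row 1

Answer: ......
....O.
....O.
.OX.XX
.XX.OO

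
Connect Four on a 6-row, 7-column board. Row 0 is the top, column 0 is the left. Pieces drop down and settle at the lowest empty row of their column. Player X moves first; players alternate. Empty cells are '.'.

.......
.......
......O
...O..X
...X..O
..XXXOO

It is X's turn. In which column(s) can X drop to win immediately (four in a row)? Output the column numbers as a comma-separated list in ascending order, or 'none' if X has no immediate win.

Answer: 1

Derivation:
col 0: drop X → no win
col 1: drop X → WIN!
col 2: drop X → no win
col 3: drop X → no win
col 4: drop X → no win
col 5: drop X → no win
col 6: drop X → no win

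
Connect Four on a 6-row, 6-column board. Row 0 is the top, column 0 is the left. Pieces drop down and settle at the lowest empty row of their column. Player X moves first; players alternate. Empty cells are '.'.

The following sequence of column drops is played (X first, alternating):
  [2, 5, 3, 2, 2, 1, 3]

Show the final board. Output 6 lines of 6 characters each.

Answer: ......
......
......
..X...
..OX..
.OXX.O

Derivation:
Move 1: X drops in col 2, lands at row 5
Move 2: O drops in col 5, lands at row 5
Move 3: X drops in col 3, lands at row 5
Move 4: O drops in col 2, lands at row 4
Move 5: X drops in col 2, lands at row 3
Move 6: O drops in col 1, lands at row 5
Move 7: X drops in col 3, lands at row 4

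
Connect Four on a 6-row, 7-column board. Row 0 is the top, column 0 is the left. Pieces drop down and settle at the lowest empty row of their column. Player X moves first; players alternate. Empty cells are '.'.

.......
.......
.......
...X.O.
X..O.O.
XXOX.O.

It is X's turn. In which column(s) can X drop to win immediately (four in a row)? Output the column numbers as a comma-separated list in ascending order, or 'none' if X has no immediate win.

Answer: none

Derivation:
col 0: drop X → no win
col 1: drop X → no win
col 2: drop X → no win
col 3: drop X → no win
col 4: drop X → no win
col 5: drop X → no win
col 6: drop X → no win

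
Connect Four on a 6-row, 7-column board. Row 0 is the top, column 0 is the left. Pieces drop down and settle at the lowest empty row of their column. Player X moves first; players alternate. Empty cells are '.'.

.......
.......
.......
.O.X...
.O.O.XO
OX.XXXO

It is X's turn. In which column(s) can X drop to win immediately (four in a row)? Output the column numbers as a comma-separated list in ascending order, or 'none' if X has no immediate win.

col 0: drop X → no win
col 1: drop X → no win
col 2: drop X → WIN!
col 3: drop X → no win
col 4: drop X → no win
col 5: drop X → no win
col 6: drop X → no win

Answer: 2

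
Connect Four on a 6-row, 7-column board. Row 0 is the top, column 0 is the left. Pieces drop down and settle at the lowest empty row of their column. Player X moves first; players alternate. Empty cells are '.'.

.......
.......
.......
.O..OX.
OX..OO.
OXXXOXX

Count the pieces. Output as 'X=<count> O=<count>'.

X=7 O=7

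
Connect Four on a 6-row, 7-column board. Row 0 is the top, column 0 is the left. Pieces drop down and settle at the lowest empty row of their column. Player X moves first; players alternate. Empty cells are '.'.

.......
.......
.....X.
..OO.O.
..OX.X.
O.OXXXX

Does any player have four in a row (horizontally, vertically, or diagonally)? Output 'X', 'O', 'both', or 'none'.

X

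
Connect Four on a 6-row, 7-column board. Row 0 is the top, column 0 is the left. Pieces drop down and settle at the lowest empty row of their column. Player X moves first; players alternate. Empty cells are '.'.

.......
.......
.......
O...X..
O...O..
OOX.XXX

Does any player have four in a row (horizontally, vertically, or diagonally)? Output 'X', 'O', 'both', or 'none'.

none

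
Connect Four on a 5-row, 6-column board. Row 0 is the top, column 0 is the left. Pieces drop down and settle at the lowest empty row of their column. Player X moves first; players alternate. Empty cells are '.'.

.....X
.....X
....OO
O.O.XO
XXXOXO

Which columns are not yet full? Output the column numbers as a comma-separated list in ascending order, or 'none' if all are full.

col 0: top cell = '.' → open
col 1: top cell = '.' → open
col 2: top cell = '.' → open
col 3: top cell = '.' → open
col 4: top cell = '.' → open
col 5: top cell = 'X' → FULL

Answer: 0,1,2,3,4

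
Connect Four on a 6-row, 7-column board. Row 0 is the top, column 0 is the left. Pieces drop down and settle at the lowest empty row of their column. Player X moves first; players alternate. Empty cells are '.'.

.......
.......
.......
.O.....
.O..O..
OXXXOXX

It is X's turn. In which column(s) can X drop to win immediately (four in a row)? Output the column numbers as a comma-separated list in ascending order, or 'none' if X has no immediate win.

col 0: drop X → no win
col 1: drop X → no win
col 2: drop X → no win
col 3: drop X → no win
col 4: drop X → no win
col 5: drop X → no win
col 6: drop X → no win

Answer: none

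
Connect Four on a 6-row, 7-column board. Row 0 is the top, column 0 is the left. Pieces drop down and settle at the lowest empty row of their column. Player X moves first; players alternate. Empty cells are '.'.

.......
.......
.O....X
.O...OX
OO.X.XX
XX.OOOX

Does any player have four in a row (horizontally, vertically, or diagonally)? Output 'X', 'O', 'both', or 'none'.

X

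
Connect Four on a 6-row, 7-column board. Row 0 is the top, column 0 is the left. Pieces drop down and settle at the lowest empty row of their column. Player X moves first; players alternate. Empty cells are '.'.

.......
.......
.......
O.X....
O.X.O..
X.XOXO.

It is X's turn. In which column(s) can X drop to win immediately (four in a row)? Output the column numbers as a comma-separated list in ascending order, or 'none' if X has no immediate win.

col 0: drop X → no win
col 1: drop X → no win
col 2: drop X → WIN!
col 3: drop X → no win
col 4: drop X → no win
col 5: drop X → no win
col 6: drop X → no win

Answer: 2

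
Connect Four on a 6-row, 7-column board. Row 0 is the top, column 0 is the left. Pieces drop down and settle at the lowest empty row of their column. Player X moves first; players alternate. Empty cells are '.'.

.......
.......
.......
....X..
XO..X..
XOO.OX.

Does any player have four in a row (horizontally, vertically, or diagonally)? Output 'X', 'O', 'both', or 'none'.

none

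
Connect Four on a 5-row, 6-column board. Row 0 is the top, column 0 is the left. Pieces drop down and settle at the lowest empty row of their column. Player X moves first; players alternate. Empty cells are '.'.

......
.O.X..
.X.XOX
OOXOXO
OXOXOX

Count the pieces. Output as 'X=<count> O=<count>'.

X=9 O=9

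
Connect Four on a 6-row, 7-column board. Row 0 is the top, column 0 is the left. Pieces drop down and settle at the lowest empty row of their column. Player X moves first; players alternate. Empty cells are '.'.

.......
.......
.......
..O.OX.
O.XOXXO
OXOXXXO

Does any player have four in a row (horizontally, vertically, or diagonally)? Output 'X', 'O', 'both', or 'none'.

none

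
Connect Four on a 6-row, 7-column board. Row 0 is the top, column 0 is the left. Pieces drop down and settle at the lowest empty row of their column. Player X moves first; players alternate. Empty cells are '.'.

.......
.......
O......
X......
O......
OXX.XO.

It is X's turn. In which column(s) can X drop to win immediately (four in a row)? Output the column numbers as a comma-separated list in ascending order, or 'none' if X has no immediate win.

Answer: 3

Derivation:
col 0: drop X → no win
col 1: drop X → no win
col 2: drop X → no win
col 3: drop X → WIN!
col 4: drop X → no win
col 5: drop X → no win
col 6: drop X → no win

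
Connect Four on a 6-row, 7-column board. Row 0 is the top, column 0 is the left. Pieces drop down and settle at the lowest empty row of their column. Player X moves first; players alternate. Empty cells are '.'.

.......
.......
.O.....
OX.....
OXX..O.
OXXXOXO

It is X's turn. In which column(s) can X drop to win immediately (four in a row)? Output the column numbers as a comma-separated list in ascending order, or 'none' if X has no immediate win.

col 0: drop X → WIN!
col 1: drop X → no win
col 2: drop X → no win
col 3: drop X → no win
col 4: drop X → no win
col 5: drop X → no win
col 6: drop X → no win

Answer: 0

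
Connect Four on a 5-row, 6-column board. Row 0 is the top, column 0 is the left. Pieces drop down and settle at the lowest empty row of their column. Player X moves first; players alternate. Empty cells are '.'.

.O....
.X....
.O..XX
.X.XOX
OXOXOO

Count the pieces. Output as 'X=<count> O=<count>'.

X=8 O=7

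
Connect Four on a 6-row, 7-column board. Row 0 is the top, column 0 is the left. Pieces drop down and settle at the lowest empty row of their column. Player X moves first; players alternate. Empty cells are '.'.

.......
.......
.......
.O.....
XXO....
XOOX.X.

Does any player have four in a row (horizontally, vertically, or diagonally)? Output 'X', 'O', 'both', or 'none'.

none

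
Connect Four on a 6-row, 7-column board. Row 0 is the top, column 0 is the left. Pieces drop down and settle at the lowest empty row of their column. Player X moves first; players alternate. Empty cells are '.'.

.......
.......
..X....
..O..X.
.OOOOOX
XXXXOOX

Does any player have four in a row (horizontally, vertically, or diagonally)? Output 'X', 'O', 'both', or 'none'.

both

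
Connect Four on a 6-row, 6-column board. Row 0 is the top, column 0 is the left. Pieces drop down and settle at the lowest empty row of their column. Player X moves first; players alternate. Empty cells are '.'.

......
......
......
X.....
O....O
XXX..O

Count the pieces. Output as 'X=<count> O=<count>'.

X=4 O=3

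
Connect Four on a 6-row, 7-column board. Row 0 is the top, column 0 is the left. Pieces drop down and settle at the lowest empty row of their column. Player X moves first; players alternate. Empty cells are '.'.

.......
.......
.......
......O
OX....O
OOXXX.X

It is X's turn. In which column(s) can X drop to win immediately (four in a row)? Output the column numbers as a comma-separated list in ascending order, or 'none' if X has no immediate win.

col 0: drop X → no win
col 1: drop X → no win
col 2: drop X → no win
col 3: drop X → no win
col 4: drop X → no win
col 5: drop X → WIN!
col 6: drop X → no win

Answer: 5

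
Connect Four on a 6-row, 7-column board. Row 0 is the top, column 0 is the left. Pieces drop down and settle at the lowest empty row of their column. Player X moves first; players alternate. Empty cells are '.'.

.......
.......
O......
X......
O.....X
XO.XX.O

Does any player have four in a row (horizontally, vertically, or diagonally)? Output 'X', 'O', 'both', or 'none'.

none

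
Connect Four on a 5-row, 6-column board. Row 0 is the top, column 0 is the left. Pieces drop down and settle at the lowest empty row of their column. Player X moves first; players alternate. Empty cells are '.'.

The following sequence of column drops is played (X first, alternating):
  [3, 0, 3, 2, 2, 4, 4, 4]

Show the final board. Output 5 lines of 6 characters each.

Move 1: X drops in col 3, lands at row 4
Move 2: O drops in col 0, lands at row 4
Move 3: X drops in col 3, lands at row 3
Move 4: O drops in col 2, lands at row 4
Move 5: X drops in col 2, lands at row 3
Move 6: O drops in col 4, lands at row 4
Move 7: X drops in col 4, lands at row 3
Move 8: O drops in col 4, lands at row 2

Answer: ......
......
....O.
..XXX.
O.OXO.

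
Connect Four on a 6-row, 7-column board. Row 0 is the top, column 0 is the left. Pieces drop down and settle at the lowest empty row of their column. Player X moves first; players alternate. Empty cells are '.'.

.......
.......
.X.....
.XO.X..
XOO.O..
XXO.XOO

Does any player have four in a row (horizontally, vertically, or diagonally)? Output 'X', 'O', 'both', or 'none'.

none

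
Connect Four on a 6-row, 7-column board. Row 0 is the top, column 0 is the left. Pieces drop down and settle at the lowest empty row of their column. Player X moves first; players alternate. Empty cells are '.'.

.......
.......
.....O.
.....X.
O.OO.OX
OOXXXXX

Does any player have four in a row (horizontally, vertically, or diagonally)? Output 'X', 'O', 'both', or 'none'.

X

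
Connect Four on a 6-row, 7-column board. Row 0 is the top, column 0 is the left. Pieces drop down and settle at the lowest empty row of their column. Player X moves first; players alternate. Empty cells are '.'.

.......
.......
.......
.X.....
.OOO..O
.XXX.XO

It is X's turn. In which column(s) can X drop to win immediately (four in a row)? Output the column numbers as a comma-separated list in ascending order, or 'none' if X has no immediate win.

col 0: drop X → WIN!
col 1: drop X → no win
col 2: drop X → no win
col 3: drop X → no win
col 4: drop X → WIN!
col 5: drop X → no win
col 6: drop X → no win

Answer: 0,4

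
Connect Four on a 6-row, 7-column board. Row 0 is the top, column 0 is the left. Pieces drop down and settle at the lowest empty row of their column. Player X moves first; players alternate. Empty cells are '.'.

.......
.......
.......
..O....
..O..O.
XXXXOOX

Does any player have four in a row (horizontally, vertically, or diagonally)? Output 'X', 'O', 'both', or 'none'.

X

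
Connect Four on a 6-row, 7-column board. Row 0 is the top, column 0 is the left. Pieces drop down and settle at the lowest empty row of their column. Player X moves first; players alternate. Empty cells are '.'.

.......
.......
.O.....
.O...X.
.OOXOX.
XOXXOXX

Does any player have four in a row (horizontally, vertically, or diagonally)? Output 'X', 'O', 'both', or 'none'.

O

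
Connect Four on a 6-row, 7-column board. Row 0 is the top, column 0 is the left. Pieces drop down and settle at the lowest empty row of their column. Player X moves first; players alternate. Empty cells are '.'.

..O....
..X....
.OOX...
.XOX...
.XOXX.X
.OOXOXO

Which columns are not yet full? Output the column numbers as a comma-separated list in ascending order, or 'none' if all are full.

col 0: top cell = '.' → open
col 1: top cell = '.' → open
col 2: top cell = 'O' → FULL
col 3: top cell = '.' → open
col 4: top cell = '.' → open
col 5: top cell = '.' → open
col 6: top cell = '.' → open

Answer: 0,1,3,4,5,6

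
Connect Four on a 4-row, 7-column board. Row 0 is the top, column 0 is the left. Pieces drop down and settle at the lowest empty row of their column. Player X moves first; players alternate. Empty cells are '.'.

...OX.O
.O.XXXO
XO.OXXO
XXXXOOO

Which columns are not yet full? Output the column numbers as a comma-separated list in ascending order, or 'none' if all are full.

col 0: top cell = '.' → open
col 1: top cell = '.' → open
col 2: top cell = '.' → open
col 3: top cell = 'O' → FULL
col 4: top cell = 'X' → FULL
col 5: top cell = '.' → open
col 6: top cell = 'O' → FULL

Answer: 0,1,2,5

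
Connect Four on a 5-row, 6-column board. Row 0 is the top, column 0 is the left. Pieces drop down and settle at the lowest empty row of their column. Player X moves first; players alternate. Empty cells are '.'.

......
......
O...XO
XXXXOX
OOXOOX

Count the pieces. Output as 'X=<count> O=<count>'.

X=8 O=7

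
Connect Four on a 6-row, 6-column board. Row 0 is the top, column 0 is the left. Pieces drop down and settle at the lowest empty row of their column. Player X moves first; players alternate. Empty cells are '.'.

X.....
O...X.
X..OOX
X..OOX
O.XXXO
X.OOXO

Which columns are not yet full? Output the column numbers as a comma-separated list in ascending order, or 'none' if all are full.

Answer: 1,2,3,4,5

Derivation:
col 0: top cell = 'X' → FULL
col 1: top cell = '.' → open
col 2: top cell = '.' → open
col 3: top cell = '.' → open
col 4: top cell = '.' → open
col 5: top cell = '.' → open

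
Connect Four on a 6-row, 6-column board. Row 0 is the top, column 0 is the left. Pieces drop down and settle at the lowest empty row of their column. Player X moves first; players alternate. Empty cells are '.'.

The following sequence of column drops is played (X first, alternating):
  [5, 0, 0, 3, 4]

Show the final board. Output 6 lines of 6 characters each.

Move 1: X drops in col 5, lands at row 5
Move 2: O drops in col 0, lands at row 5
Move 3: X drops in col 0, lands at row 4
Move 4: O drops in col 3, lands at row 5
Move 5: X drops in col 4, lands at row 5

Answer: ......
......
......
......
X.....
O..OXX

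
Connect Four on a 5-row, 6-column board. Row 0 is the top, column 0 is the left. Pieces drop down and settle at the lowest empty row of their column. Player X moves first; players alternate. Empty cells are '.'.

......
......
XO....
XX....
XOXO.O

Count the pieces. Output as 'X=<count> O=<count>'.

X=5 O=4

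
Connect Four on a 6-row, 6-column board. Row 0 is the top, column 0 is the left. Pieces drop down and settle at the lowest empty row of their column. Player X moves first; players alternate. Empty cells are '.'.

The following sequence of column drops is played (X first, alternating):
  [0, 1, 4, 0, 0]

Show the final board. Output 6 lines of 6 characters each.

Move 1: X drops in col 0, lands at row 5
Move 2: O drops in col 1, lands at row 5
Move 3: X drops in col 4, lands at row 5
Move 4: O drops in col 0, lands at row 4
Move 5: X drops in col 0, lands at row 3

Answer: ......
......
......
X.....
O.....
XO..X.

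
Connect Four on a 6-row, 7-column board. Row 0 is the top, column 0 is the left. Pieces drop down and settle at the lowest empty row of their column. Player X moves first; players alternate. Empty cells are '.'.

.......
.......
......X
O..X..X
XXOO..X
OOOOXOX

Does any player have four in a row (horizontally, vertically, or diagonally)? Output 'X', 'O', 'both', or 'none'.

both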